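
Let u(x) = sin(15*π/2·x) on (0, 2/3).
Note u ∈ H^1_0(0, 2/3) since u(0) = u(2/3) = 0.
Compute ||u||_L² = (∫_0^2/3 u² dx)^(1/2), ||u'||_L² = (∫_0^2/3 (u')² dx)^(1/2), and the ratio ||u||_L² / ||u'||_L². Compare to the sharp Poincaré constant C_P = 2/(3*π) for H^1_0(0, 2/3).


||u||_L² / ||u'||_L² = 2/(15*π) < C_P = 2/(3*π).

u(x) = sin(15*π/2·x), so u'(x) = 15*π*cos(15*π*x/2)/2.
Writing u(x) = A·sin(kπx/L) with A = 1 and k = 5, use ∫_0^L sin²(kπx/L) dx = L/2 and ∫_0^L cos²(kπx/L) dx = L/2.
u² = 1·sin²(15*π/2·x) and (u')² = 225*π^2/4·cos²(15*π/2·x), and each of sin², cos² integrates to L/2 = 1/3 over (0, 2/3).
∫_0^2/3 u² dx = 1/3, so ||u||_L² = sqrt(3)/3.
∫_0^2/3 (u')² dx = 75*π^2/4, so ||u'||_L² = 5*sqrt(3)*π/2.
Ratio ||u||_L² / ||u'||_L² = 2/(15*π).
Sharp Poincaré constant on H^1_0(0, 2/3) is C_P = L/π = 2/(3*π), achieved by sin(3*π/2·x).
This is the k = 5 harmonic; the ratio L/(kπ) is strictly less than C_P = L/π, consistent with the sharp inequality ||u||_L² ≤ C_P ||u'||_L².


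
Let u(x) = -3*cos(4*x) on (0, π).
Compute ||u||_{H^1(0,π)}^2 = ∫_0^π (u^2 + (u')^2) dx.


||u||_{H^1(0,π)}^2 = 153*π/2

u'(x) = 12*sin(4*x).
Expand u² and (u')² and integrate term by term on (0, π), using: for integers n ≥ 1, ∫_0^π sin²(nx) dx = ∫_0^π cos²(nx) dx = π/2; for n ≠ n', ∫_0^π sin(nx)sin(n'x) dx = ∫_0^π cos(nx)cos(n'x) dx = 0; and by product-to-sum, ∫_0^π sin(nx)cos(n'x) dx = ½∫_0^π [sin((n+n')x) + sin((n−n')x)] dx, which is 0 when n+n' is even and 2n/(n²−n'²) when n+n' is odd (it need not vanish on (0, π)).
  u² squared terms: (-3)²·∫cos(4x)² dx = 9·π/2 = 9*π/2.
  So ∫_0^π u² dx = 9*π/2.
  (u')² squared terms: (12)²·∫sin(4x)² dx = 144·π/2 = 72*π.
  So ∫_0^π (u')² dx = 72*π.
||u||_{H^1}^2 = (9*π/2) + (72*π) = 153*π/2.


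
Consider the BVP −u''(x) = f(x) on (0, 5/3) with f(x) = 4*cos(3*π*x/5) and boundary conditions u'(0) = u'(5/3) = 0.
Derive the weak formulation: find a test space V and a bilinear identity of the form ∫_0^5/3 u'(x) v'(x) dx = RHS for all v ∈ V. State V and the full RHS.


V = H^1(0, 5/3) (no boundary constraint on v; u is determined up to an additive constant); weak form: ∫_0^5/3 u'v' dx = ∫_0^5/3 (4*cos(3*π*x/5)) v dx for all v ∈ V.

Multiply both sides by a test function v and integrate from 0 to 5/3:
  ∫_0^5/3 −u''(x) v(x) dx = ∫_0^5/3 f(x) v(x) dx.
Integrate the LHS by parts once:
  ∫_0^5/3 −u'' v dx = −[u'(x) v(x)]_0^5/3 + ∫_0^5/3 u'(x) v'(x) dx.
Thus ∫_0^5/3 u'(x) v'(x) dx = ∫_0^5/3 f(x) v(x) dx + [u'(x) v(x)]_0^5/3.
Choose V so that boundary terms are either known or forced to vanish.
u has homogeneous Neumann: u'(0) = u'(5/3) = 0. So [u' v]_0^5/3 = 0·v(5/3) − 0·v(0) = 0 for any v; take V = H^1(0, 5/3).
Weak formulation: find u (satisfying any essential BC) such that ∫_0^5/3 u'(x) v'(x) dx = ∫_0^5/3 f v dx for all v ∈ V (homogeneous Neumann, so boundary terms vanish).
Substituting f(x) = 4*cos(3*π*x/5), the right-hand side is ∫_0^5/3 (4*cos(3*π*x/5)) v dx.
Compatibility check (pure Neumann): taking v ≡ 1 ∈ V gives 0 = ∫_0^5/3 f dx + (0) − (0), i.e. ∫_0^5/3 f dx must equal u'(0) − u'(5/3) = 0. Indeed ∫_0^5/3 (4*cos(3*π*x/5)) dx = 0, so the data are compatible. The solution is then unique only up to an additive constant (fix it e.g. by requiring ∫_0^5/3 u dx = 0).


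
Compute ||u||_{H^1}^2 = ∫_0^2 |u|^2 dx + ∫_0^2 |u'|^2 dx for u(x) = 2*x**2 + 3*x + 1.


||u||_{H^1}^2 = 3464/15

The H^1 norm (squared) on an interval (0, L) is
  ||u||_{H^1}^2 = ∫_0^L u(x)^2 dx + ∫_0^L u'(x)^2 dx.
Compute u'(x) = 4*x + 3.
Then u(x)^2 = 4*x**4 + 12*x**3 + 13*x**2 + 6*x + 1 and u'(x)^2 = 16*x**2 + 24*x + 9.
Integrate each monomial from 0 to 2 using ∫_0^2 c·x^n dx = c·2^(n+1)/(n+1):
  ∫_0^2 u(x)^2 dx = ∫_0^2 (4*x^4 + 12*x^3 + 13*x^2 + 6*x + 1) dx. Term by term:
    ∫_0^2 4*x^4 dx = 128/5;  ∫_0^2 12*x^3 dx = 48;  ∫_0^2 13*x^2 dx = 104/3;
    ∫_0^2 6*x dx = 12;  ∫_0^2 1 dx = 2.
  Sum: 128/5 + 48 + 104/3 + 12 + 2 = 1834/15.
  ∫_0^2 u'(x)^2 dx = ∫_0^2 (16*x^2 + 24*x + 9) dx. Term by term:
    ∫_0^2 16*x^2 dx = 128/3;  ∫_0^2 24*x dx = 48;  ∫_0^2 9 dx = 18.
  Sum: 128/3 + 48 + 18 = 326/3.
Adding: ||u||_{H^1}^2 = 1834/15 + 326/3 = 3464/15.


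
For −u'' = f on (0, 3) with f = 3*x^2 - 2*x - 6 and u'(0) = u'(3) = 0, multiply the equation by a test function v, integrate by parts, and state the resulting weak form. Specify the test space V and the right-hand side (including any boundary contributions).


V = H^1(0, 3) (no boundary constraint on v; u is determined up to an additive constant); weak form: ∫_0^3 u'v' dx = ∫_0^3 (3*x^2 - 2*x - 6) v dx for all v ∈ V.

Multiply both sides by a test function v and integrate from 0 to 3:
  ∫_0^3 −u''(x) v(x) dx = ∫_0^3 f(x) v(x) dx.
Integrate the LHS by parts once:
  ∫_0^3 −u'' v dx = −[u'(x) v(x)]_0^3 + ∫_0^3 u'(x) v'(x) dx.
Thus ∫_0^3 u'(x) v'(x) dx = ∫_0^3 f(x) v(x) dx + [u'(x) v(x)]_0^3.
Choose V so that boundary terms are either known or forced to vanish.
u has homogeneous Neumann: u'(0) = u'(3) = 0. So [u' v]_0^3 = 0·v(3) − 0·v(0) = 0 for any v; take V = H^1(0, 3).
Weak formulation: find u (satisfying any essential BC) such that ∫_0^3 u'(x) v'(x) dx = ∫_0^3 f v dx for all v ∈ V (homogeneous Neumann, so boundary terms vanish).
Substituting f(x) = 3*x^2 - 2*x - 6, the right-hand side is ∫_0^3 (3*x^2 - 2*x - 6) v dx.
Compatibility check (pure Neumann): taking v ≡ 1 ∈ V gives 0 = ∫_0^3 f dx + (0) − (0), i.e. ∫_0^3 f dx must equal u'(0) − u'(3) = 0. Indeed ∫_0^3 (3*x^2 - 2*x - 6) dx = 0, so the data are compatible. The solution is then unique only up to an additive constant (fix it e.g. by requiring ∫_0^3 u dx = 0).


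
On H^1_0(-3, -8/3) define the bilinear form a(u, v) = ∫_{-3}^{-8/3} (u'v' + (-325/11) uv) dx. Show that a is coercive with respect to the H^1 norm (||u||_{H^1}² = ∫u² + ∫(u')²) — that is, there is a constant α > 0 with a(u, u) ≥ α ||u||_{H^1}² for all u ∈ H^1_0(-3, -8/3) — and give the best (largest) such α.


α = (-325 + 99*π^2)/(11*(1 + 9*π^2))

Coercivity of a(·,·) on H^1_0(-3, -8/3) means a(u, u) ≥ α ||u||_{H^1}² for every u ∈ H^1_0.
The interval has length L = 1/3, and Poincaré/coercivity depend only on L. Here a(u, u) = ∫(u')² + (-325/11)·∫u².
Here c = -325/11 < 0 with |c| < (π/L)² = 9*π^2, so coercivity still holds. The condition a(u,u) ≥ α||u||_{H^1}² reads (1−α)∫(u')² ≥ (α−c)∫u². Any admissible α is ≤ 1 (rapidly oscillating u have ∫u²/∫(u')² → 0), and α = 1 would force 0 ≥ (1−c)∫u², impossible since c < 1; so 1−α > 0. By the sharp Poincaré inequality on H^1_0 of an interval of length L, ∫(u')² ≥ (π/L)²∫u² with equality for the first sine mode sin(π(x−x₀)/L) (x₀ the left endpoint), so the inequality holds for all u iff (1−α)(π/L)² ≥ α − c, i.e. α ≤ ((π/L)² + c)/((π/L)² + 1) = (1 + c(L/π)²)/(1 + (L/π)²). (Direct route, valid since c ≤ 0: Poincaré gives c∫u² ≥ c(L/π)²∫(u')², so a(u,u) ≥ (1 + c(L/π)²)∫(u')², while ||u||_{H^1}² ≤ (1 + (L/π)²)∫(u')²; dividing yields the same α.) With (π/L)² = 9*π^2 and c = -325/11, the largest admissible constant is α = ((π/L)² + c)/((π/L)² + 1).
Simplifying, α = (-325 + 99*π^2)/(11*(1 + 9*π^2)).


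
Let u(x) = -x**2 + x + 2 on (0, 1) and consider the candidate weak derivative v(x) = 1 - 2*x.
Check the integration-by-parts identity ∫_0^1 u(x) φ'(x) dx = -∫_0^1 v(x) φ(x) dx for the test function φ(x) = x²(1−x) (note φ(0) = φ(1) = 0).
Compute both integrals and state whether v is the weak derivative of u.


LHS = 1/60, RHS = 1/60. Yes, v = u' weakly.

u(x) = -x**2 + x + 2, classical derivative u'(x) = 1 - 2*x.
φ(x) = x²(1−x), so φ'(x) = x*(2 - 3*x).
Note φ(0) = φ(1) = 0, so the boundary term u·φ vanishes.
LHS = ∫_0^1 u(x) φ'(x) dx = ∫_0^1 (3*x^4 - 5*x^3 - 4*x^2 + 4*x) dx. Term by term:
  ∫_0^1 3*x^4 dx = 3/5;  ∫_0^1 -5*x^3 dx = -5/4;  ∫_0^1 -4*x^2 dx = -4/3;
  ∫_0^1 4*x dx = 2.
Sum: 3/5 − 5/4 − 4/3 + 2 = 1/60.
So LHS = 1/60.
∫_0^1 v(x) φ(x) dx = ∫_0^1 (2*x^4 - 3*x^3 + x^2) dx. Term by term:
  ∫_0^1 2*x^4 dx = 2/5;  ∫_0^1 -3*x^3 dx = -3/4;  ∫_0^1 x^2 dx = 1/3.
Sum: 2/5 − 3/4 + 1/3 = -1/60.
So RHS = -∫_0^1 v(x) φ(x) dx = 1/60.
LHS = RHS, so the identity holds for this test φ.
Moreover u is smooth here and v(x) = u'(x) = 1 - 2*x pointwise, so the identity holds for every test function. Hence v is the weak derivative of u.


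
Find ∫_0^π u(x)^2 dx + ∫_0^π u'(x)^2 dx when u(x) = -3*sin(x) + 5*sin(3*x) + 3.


||u||_{H^1(0,π)}^2 = -16 + 143*π

u'(x) = -3*cos(x) + 15*cos(3*x).
Expand u² and (u')² and integrate term by term on (0, π), using: for integers n ≥ 1, ∫_0^π sin²(nx) dx = ∫_0^π cos²(nx) dx = π/2; for n ≠ n', ∫_0^π sin(nx)sin(n'x) dx = ∫_0^π cos(nx)cos(n'x) dx = 0; and by product-to-sum, ∫_0^π sin(nx)cos(n'x) dx = ½∫_0^π [sin((n+n')x) + sin((n−n')x)] dx, which is 0 when n+n' is even and 2n/(n²−n'²) when n+n' is odd (it need not vanish on (0, π)). For the constant mode: ∫_0^π 1 dx = π, ∫_0^π cos(nx) dx = 0, ∫_0^π sin(nx) dx = (1−(−1)^n)/n.
  u² squared terms: (3)²·∫1 dx = 9·π = 9*π;  (-3)²·∫sin(x)² dx = 9·π/2 = 9*π/2;  (5)²·∫sin(3x)² dx = 25·π/2 = 25*π/2.
  u² cross terms: 2·(3)·(-3)·∫1·sin(x) dx = -18·(2) = -36;  2·(3)·(5)·∫1·sin(3x) dx = 30·(2/3) = 20;  2·(-3)·(5)·∫sin(x)·sin(3x) dx = -30·(0) = 0.
  So ∫_0^π u² dx = 9*π + 9*π/2 + 25*π/2 − 36 + 20 + 0 = -16 + 26*π.
  (u')² squared terms: (-3)²·∫cos(x)² dx = 9·π/2 = 9*π/2;  (15)²·∫cos(3x)² dx = 225·π/2 = 225*π/2.
  (u')² cross terms: 2·(-3)·(15)·∫cos(x)·cos(3x) dx = -90·(0) = 0.
  So ∫_0^π (u')² dx = 9*π/2 + 225*π/2 + 0 = 117*π.
||u||_{H^1}^2 = (-16 + 26*π) + (117*π) = -16 + 143*π.


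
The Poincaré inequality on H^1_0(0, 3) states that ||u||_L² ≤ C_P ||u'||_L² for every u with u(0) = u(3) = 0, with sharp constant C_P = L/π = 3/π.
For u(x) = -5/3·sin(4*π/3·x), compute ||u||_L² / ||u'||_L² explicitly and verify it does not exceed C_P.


||u||_L² / ||u'||_L² = 3/(4*π) < C_P = 3/π.

u(x) = -5/3·sin(4*π/3·x), so u'(x) = -20*π*cos(4*π*x/3)/9.
Writing u(x) = A·sin(kπx/L) with A = -5/3 and k = 4, use ∫_0^L sin²(kπx/L) dx = L/2 and ∫_0^L cos²(kπx/L) dx = L/2.
u² = 25/9·sin²(4*π/3·x) and (u')² = 400*π^2/81·cos²(4*π/3·x), and each of sin², cos² integrates to L/2 = 3/2 over (0, 3).
∫_0^3 u² dx = 25/6, so ||u||_L² = 5*sqrt(6)/6.
∫_0^3 (u')² dx = 200*π^2/27, so ||u'||_L² = 10*sqrt(6)*π/9.
Ratio ||u||_L² / ||u'||_L² = 3/(4*π).
Sharp Poincaré constant on H^1_0(0, 3) is C_P = L/π = 3/π, achieved by sin(π/3·x).
This is the k = 4 harmonic; the ratio L/(kπ) is strictly less than C_P = L/π, consistent with the sharp inequality ||u||_L² ≤ C_P ||u'||_L².


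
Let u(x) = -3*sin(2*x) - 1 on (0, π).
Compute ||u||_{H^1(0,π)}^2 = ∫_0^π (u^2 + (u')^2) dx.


||u||_{H^1(0,π)}^2 = 47*π/2

u'(x) = -6*cos(2*x).
Expand u² and (u')² and integrate term by term on (0, π), using: for integers n ≥ 1, ∫_0^π sin²(nx) dx = ∫_0^π cos²(nx) dx = π/2; for n ≠ n', ∫_0^π sin(nx)sin(n'x) dx = ∫_0^π cos(nx)cos(n'x) dx = 0; and by product-to-sum, ∫_0^π sin(nx)cos(n'x) dx = ½∫_0^π [sin((n+n')x) + sin((n−n')x)] dx, which is 0 when n+n' is even and 2n/(n²−n'²) when n+n' is odd (it need not vanish on (0, π)). For the constant mode: ∫_0^π 1 dx = π, ∫_0^π cos(nx) dx = 0, ∫_0^π sin(nx) dx = (1−(−1)^n)/n.
  u² squared terms: (-1)²·∫1 dx = 1·π = π;  (-3)²·∫sin(2x)² dx = 9·π/2 = 9*π/2.
  u² cross terms: 2·(-1)·(-3)·∫1·sin(2x) dx = 6·(0) = 0.
  So ∫_0^π u² dx = π + 9*π/2 + 0 = 11*π/2.
  (u')² squared terms: (-6)²·∫cos(2x)² dx = 36·π/2 = 18*π.
  So ∫_0^π (u')² dx = 18*π.
||u||_{H^1}^2 = (11*π/2) + (18*π) = 47*π/2.


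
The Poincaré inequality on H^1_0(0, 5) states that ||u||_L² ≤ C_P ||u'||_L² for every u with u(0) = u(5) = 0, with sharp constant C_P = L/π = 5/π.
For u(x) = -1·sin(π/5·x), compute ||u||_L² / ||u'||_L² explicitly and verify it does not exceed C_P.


||u||_L² / ||u'||_L² = 5/π = C_P.

u(x) = -1·sin(π/5·x), so u'(x) = -π*cos(π*x/5)/5.
Writing u(x) = A·sin(kπx/L) with A = -1 and k = 1, use ∫_0^L sin²(kπx/L) dx = L/2 and ∫_0^L cos²(kπx/L) dx = L/2.
u² = 1·sin²(π/5·x) and (u')² = π^2/25·cos²(π/5·x), and each of sin², cos² integrates to L/2 = 5/2 over (0, 5).
∫_0^5 u² dx = 5/2, so ||u||_L² = sqrt(10)/2.
∫_0^5 (u')² dx = π^2/10, so ||u'||_L² = sqrt(10)*π/10.
Ratio ||u||_L² / ||u'||_L² = 5/π.
Sharp Poincaré constant on H^1_0(0, 5) is C_P = L/π = 5/π, achieved by sin(π/5·x).
This is the k = 1 eigenfunction (up to amplitude), so the ratio equals the sharp Poincaré constant exactly.


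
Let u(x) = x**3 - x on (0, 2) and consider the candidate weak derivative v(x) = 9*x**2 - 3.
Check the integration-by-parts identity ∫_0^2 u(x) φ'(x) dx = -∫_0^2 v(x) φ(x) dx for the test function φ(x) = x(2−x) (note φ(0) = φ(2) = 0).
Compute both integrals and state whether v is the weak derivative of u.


LHS = -52/15, RHS = -52/5. No, v is not the weak derivative of u.

u(x) = x**3 - x, classical derivative u'(x) = 3*x**2 - 1.
φ(x) = x(2−x), so φ'(x) = 2 - 2*x.
Note φ(0) = φ(2) = 0, so the boundary term u·φ vanishes.
LHS = ∫_0^2 u(x) φ'(x) dx = ∫_0^2 (-2*x^4 + 2*x^3 + 2*x^2 - 2*x) dx. Term by term:
  ∫_0^2 -2*x^4 dx = -64/5;  ∫_0^2 2*x^3 dx = 8;  ∫_0^2 2*x^2 dx = 16/3;
  ∫_0^2 -2*x dx = -4.
Sum: -64/5 + 8 + 16/3 − 4 = -52/15.
So LHS = -52/15.
∫_0^2 v(x) φ(x) dx = ∫_0^2 (-9*x^4 + 18*x^3 + 3*x^2 - 6*x) dx. Term by term:
  ∫_0^2 -9*x^4 dx = -288/5;  ∫_0^2 18*x^3 dx = 72;  ∫_0^2 3*x^2 dx = 8;
  ∫_0^2 -6*x dx = -12.
Sum: -288/5 + 72 + 8 − 12 = 52/5.
So RHS = -∫_0^2 v(x) φ(x) dx = -52/5.
LHS − RHS = 104/15 ≠ 0, so the identity fails.
(For a valid weak derivative the identity must hold for EVERY test function, in particular this one. The failure shows v is NOT the weak derivative of u.)
Correct weak derivative would be u'(x) = 3*x**2 - 1.


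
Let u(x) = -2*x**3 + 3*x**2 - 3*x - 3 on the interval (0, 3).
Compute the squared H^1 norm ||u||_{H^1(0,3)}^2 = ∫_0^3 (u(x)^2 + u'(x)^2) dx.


||u||_{H^1}^2 = 106569/70

The H^1 norm (squared) on an interval (0, L) is
  ||u||_{H^1}^2 = ∫_0^L u(x)^2 dx + ∫_0^L u'(x)^2 dx.
Compute u'(x) = -6*x**2 + 6*x - 3.
Then u(x)^2 = 4*x**6 - 12*x**5 + 21*x**4 - 6*x**3 - 9*x**2 + 18*x + 9 and u'(x)^2 = 36*x**4 - 72*x**3 + 72*x**2 - 36*x + 9.
Integrate each monomial from 0 to 3 using ∫_0^3 c·x^n dx = c·3^(n+1)/(n+1):
  ∫_0^3 u(x)^2 dx = ∫_0^3 (4*x^6 - 12*x^5 + 21*x^4 - 6*x^3 - 9*x^2 + 18*x + 9) dx. Term by term:
    ∫_0^3 4*x^6 dx = 8748/7;  ∫_0^3 -12*x^5 dx = -1458;  ∫_0^3 21*x^4 dx = 5103/5;
    ∫_0^3 -6*x^3 dx = -243/2;  ∫_0^3 -9*x^2 dx = -81;  ∫_0^3 18*x dx = 81;
    ∫_0^3 9 dx = 27.
  Sum: 8748/7 − 1458 + 5103/5 − 243/2 − 81 + 81 + 27 = 50247/70.
  ∫_0^3 u'(x)^2 dx = ∫_0^3 (36*x^4 - 72*x^3 + 72*x^2 - 36*x + 9) dx. Term by term:
    ∫_0^3 36*x^4 dx = 8748/5;  ∫_0^3 -72*x^3 dx = -1458;  ∫_0^3 72*x^2 dx = 648;
    ∫_0^3 -36*x dx = -162;  ∫_0^3 9 dx = 27.
  Sum: 8748/5 − 1458 + 648 − 162 + 27 = 4023/5.
Adding: ||u||_{H^1}^2 = 50247/70 + 4023/5 = 106569/70.


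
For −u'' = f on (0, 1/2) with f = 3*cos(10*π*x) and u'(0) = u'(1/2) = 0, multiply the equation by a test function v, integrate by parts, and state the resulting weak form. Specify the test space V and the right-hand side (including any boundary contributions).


V = H^1(0, 1/2) (no boundary constraint on v; u is determined up to an additive constant); weak form: ∫_0^1/2 u'v' dx = ∫_0^1/2 (3*cos(10*π*x)) v dx for all v ∈ V.

Multiply both sides by a test function v and integrate from 0 to 1/2:
  ∫_0^1/2 −u''(x) v(x) dx = ∫_0^1/2 f(x) v(x) dx.
Integrate the LHS by parts once:
  ∫_0^1/2 −u'' v dx = −[u'(x) v(x)]_0^1/2 + ∫_0^1/2 u'(x) v'(x) dx.
Thus ∫_0^1/2 u'(x) v'(x) dx = ∫_0^1/2 f(x) v(x) dx + [u'(x) v(x)]_0^1/2.
Choose V so that boundary terms are either known or forced to vanish.
u has homogeneous Neumann: u'(0) = u'(1/2) = 0. So [u' v]_0^1/2 = 0·v(1/2) − 0·v(0) = 0 for any v; take V = H^1(0, 1/2).
Weak formulation: find u (satisfying any essential BC) such that ∫_0^1/2 u'(x) v'(x) dx = ∫_0^1/2 f v dx for all v ∈ V (homogeneous Neumann, so boundary terms vanish).
Substituting f(x) = 3*cos(10*π*x), the right-hand side is ∫_0^1/2 (3*cos(10*π*x)) v dx.
Compatibility check (pure Neumann): taking v ≡ 1 ∈ V gives 0 = ∫_0^1/2 f dx + (0) − (0), i.e. ∫_0^1/2 f dx must equal u'(0) − u'(1/2) = 0. Indeed ∫_0^1/2 (3*cos(10*π*x)) dx = 0, so the data are compatible. The solution is then unique only up to an additive constant (fix it e.g. by requiring ∫_0^1/2 u dx = 0).


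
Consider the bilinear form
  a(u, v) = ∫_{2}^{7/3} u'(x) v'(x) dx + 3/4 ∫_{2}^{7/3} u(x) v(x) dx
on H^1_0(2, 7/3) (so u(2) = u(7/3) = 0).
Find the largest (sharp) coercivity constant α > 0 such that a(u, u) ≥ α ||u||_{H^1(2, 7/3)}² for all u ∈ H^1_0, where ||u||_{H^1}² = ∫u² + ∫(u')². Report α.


α = 3*(1 + 12*π^2)/(4*(1 + 9*π^2))

Coercivity of a(·,·) on H^1_0(2, 7/3) means a(u, u) ≥ α ||u||_{H^1}² for every u ∈ H^1_0.
The interval has length L = 1/3, and Poincaré/coercivity depend only on L. Here a(u, u) = ∫(u')² + (3/4)·∫u².
Here 0 < c = 3/4 < 1. The condition a(u,u) ≥ α||u||_{H^1}² reads (1−α)∫(u')² ≥ (α−c)∫u². Any admissible α is ≤ 1 (rapidly oscillating u have ∫u²/∫(u')² → 0), and α = 1 would force 0 ≥ (1−c)∫u², impossible since c < 1; so 1−α > 0. By the sharp Poincaré inequality on H^1_0 of an interval of length L, ∫(u')² ≥ (π/L)²∫u² with equality for the first sine mode sin(π(x−x₀)/L) (x₀ the left endpoint), so the inequality holds for all u iff (1−α)(π/L)² ≥ α − c, i.e. α ≤ ((π/L)² + c)/((π/L)² + 1) = (1 + c(L/π)²)/(1 + (L/π)²). With (π/L)² = 9*π^2 and c = 3/4, the largest admissible constant is α = ((π/L)² + c)/((π/L)² + 1).
Simplifying, α = 3*(1 + 12*π^2)/(4*(1 + 9*π^2)).


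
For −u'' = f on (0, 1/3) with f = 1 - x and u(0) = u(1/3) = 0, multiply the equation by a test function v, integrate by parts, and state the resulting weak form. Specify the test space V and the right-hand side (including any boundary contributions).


V = H^1_0(0, 1/3) (so v(0) = v(1/3) = 0); weak form: ∫_0^1/3 u'v' dx = ∫_0^1/3 (1 - x) v dx for all v ∈ V.

Multiply both sides by a test function v and integrate from 0 to 1/3:
  ∫_0^1/3 −u''(x) v(x) dx = ∫_0^1/3 f(x) v(x) dx.
Integrate the LHS by parts once:
  ∫_0^1/3 −u'' v dx = −[u'(x) v(x)]_0^1/3 + ∫_0^1/3 u'(x) v'(x) dx.
Thus ∫_0^1/3 u'(x) v'(x) dx = ∫_0^1/3 f(x) v(x) dx + [u'(x) v(x)]_0^1/3.
Choose V so that boundary terms are either known or forced to vanish.
u is Dirichlet: u(0) = u(1/3) = 0. Let V = H^1_0(0, 1/3); then v(0) = v(1/3) = 0, and [u' v]_0^1/3 = 0.
Weak formulation: find u (satisfying any essential BC) such that ∫_0^1/3 u'(x) v'(x) dx = ∫_0^1/3 f v dx for all v ∈ V.
Substituting f(x) = 1 - x, the right-hand side is ∫_0^1/3 (1 - x) v dx.


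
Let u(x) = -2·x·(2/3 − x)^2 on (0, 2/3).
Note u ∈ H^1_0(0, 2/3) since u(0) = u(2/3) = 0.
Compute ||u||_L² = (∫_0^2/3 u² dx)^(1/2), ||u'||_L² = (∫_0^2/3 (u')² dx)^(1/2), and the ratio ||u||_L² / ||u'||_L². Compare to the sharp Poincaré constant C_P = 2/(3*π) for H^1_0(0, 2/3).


||u||_L² / ||u'||_L² = sqrt(14)/21 < C_P = 2/(3*π).

u(x) = -2·x·(2/3 − x)^2, so u'(x) = -6*x^2 + 16*x/3 - 8/9.
u(x) = -2·x·(2/3 − x)^2 vanishes at x = 0 and x = 2/3, so u ∈ H^1_0(0, 2/3). Differentiate via the product rule and integrate the resulting polynomials term by term.
  ∫_0^2/3 u² dx = ∫_0^2/3 (4*x^6 - 32*x^5/3 + 32*x^4/3 - 128*x^3/27 + 64*x^2/81) dx. Term by term:
    ∫_0^2/3 4*x^6 dx = 512/15309;  ∫_0^2/3 -32*x^5/3 dx = -1024/6561;  ∫_0^2/3 32*x^4/3 dx = 1024/3645;
    ∫_0^2/3 -128*x^3/27 dx = -512/2187;  ∫_0^2/3 64*x^2/81 dx = 512/6561.
  Sum: 512/15309 − 1024/6561 + 1024/3645 − 512/2187 + 512/6561 = 512/229635.
  ∫_0^2/3 (u')² dx = ∫_0^2/3 (36*x^4 - 64*x^3 + 352*x^2/9 - 256*x/27 + 64/81) dx. Term by term:
    ∫_0^2/3 36*x^4 dx = 128/135;  ∫_0^2/3 -64*x^3 dx = -256/81;  ∫_0^2/3 352*x^2/9 dx = 2816/729;
    ∫_0^2/3 -256*x/27 dx = -512/243;  ∫_0^2/3 64/81 dx = 128/243.
  Sum: 128/135 − 256/81 + 2816/729 − 512/243 + 128/243 = 256/3645.
∫_0^2/3 u² dx = 512/229635, so ||u||_L² = 16*sqrt(70)/2835.
∫_0^2/3 (u')² dx = 256/3645, so ||u'||_L² = 16*sqrt(5)/135.
Ratio ||u||_L² / ||u'||_L² = sqrt(14)/21.
Sharp Poincaré constant on H^1_0(0, 2/3) is C_P = L/π = 2/(3*π), achieved by sin(3*π/2·x).
A polynomial bump cannot attain the sharp Poincaré constant (only the first sine eigenfunction does), so the ratio is strictly less than C_P, consistent with ||u||_L² ≤ C_P ||u'||_L².


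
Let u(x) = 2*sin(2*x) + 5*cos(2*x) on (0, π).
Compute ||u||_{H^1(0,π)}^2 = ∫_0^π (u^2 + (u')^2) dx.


||u||_{H^1(0,π)}^2 = 145*π/2

u'(x) = -10*sin(2*x) + 4*cos(2*x).
Expand u² and (u')² and integrate term by term on (0, π), using: for integers n ≥ 1, ∫_0^π sin²(nx) dx = ∫_0^π cos²(nx) dx = π/2; for n ≠ n', ∫_0^π sin(nx)sin(n'x) dx = ∫_0^π cos(nx)cos(n'x) dx = 0; and by product-to-sum, ∫_0^π sin(nx)cos(n'x) dx = ½∫_0^π [sin((n+n')x) + sin((n−n')x)] dx, which is 0 when n+n' is even and 2n/(n²−n'²) when n+n' is odd (it need not vanish on (0, π)).
  u² squared terms: (2)²·∫sin(2x)² dx = 4·π/2 = 2*π;  (5)²·∫cos(2x)² dx = 25·π/2 = 25*π/2.
  u² cross terms: 2·(2)·(5)·∫sin(2x)·cos(2x) dx = 20·(0) = 0.
  So ∫_0^π u² dx = 2*π + 25*π/2 + 0 = 29*π/2.
  (u')² squared terms: (-10)²·∫sin(2x)² dx = 100·π/2 = 50*π;  (4)²·∫cos(2x)² dx = 16·π/2 = 8*π.
  (u')² cross terms: 2·(-10)·(4)·∫sin(2x)·cos(2x) dx = -80·(0) = 0.
  So ∫_0^π (u')² dx = 50*π + 8*π + 0 = 58*π.
||u||_{H^1}^2 = (29*π/2) + (58*π) = 145*π/2.


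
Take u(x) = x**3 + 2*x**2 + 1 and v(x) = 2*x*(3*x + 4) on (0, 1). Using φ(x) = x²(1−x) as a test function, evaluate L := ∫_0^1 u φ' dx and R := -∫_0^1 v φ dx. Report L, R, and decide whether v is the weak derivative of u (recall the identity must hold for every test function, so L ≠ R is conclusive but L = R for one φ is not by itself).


LHS = -3/10, RHS = -3/5. No, v is not the weak derivative of u.

u(x) = x**3 + 2*x**2 + 1, classical derivative u'(x) = 3*x**2 + 4*x.
φ(x) = x²(1−x), so φ'(x) = x*(2 - 3*x).
Note φ(0) = φ(1) = 0, so the boundary term u·φ vanishes.
LHS = ∫_0^1 u(x) φ'(x) dx = ∫_0^1 (-3*x^5 - 4*x^4 + 4*x^3 - 3*x^2 + 2*x) dx. Term by term:
  ∫_0^1 -3*x^5 dx = -1/2;  ∫_0^1 -4*x^4 dx = -4/5;  ∫_0^1 4*x^3 dx = 1;
  ∫_0^1 -3*x^2 dx = -1;  ∫_0^1 2*x dx = 1.
Sum: -1/2 − 4/5 + 1 − 1 + 1 = -3/10.
So LHS = -3/10.
∫_0^1 v(x) φ(x) dx = ∫_0^1 (-6*x^5 - 2*x^4 + 8*x^3) dx. Term by term:
  ∫_0^1 -6*x^5 dx = -1;  ∫_0^1 -2*x^4 dx = -2/5;  ∫_0^1 8*x^3 dx = 2.
Sum: -1 − 2/5 + 2 = 3/5.
So RHS = -∫_0^1 v(x) φ(x) dx = -3/5.
LHS − RHS = 3/10 ≠ 0, so the identity fails.
(For a valid weak derivative the identity must hold for EVERY test function, in particular this one. The failure shows v is NOT the weak derivative of u.)
Correct weak derivative would be u'(x) = 3*x**2 + 4*x.


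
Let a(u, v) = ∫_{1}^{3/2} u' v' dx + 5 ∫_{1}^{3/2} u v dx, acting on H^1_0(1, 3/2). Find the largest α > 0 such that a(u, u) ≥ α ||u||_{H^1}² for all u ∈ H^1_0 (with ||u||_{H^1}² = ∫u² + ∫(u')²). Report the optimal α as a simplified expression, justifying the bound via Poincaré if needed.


α = 1

Coercivity of a(·,·) on H^1_0(1, 3/2) means a(u, u) ≥ α ||u||_{H^1}² for every u ∈ H^1_0.
The interval has length L = 1/2, and Poincaré/coercivity depend only on L. Here a(u, u) = ∫(u')² + (5)·∫u².
Here c = 5 ≥ 1, so a(u,u) = ∫(u')² + c∫u² ≥ ∫(u')² + ∫u² = ||u||_{H^1}², i.e. α = 1 works. No larger α is possible: a(u,u) ≥ α||u||_{H^1}² means (1−α)∫(u')² ≥ (α−c)∫u², and for the modes u_n = sin(nπ(x−x₀)/L) (x₀ the left endpoint) one has ∫u_n²/∫(u_n')² = (L/(nπ))² → 0, so a(u_n,u_n)/||u_n||_{H^1}² → 1. Hence the optimal constant is α = 1.
Therefore α = 1.


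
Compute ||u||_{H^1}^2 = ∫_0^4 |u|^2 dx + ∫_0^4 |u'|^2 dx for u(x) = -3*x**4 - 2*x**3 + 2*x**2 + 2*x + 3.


||u||_{H^1}^2 = 77770292/105

The H^1 norm (squared) on an interval (0, L) is
  ||u||_{H^1}^2 = ∫_0^L u(x)^2 dx + ∫_0^L u'(x)^2 dx.
Compute u'(x) = -12*x**3 - 6*x**2 + 4*x + 2.
Then u(x)^2 = 9*x**8 + 12*x**7 - 8*x**6 - 20*x**5 - 22*x**4 - 4*x**3 + 16*x**2 + 12*x + 9 and u'(x)^2 = 144*x**6 + 144*x**5 - 60*x**4 - 96*x**3 - 8*x**2 + 16*x + 4.
Integrate each monomial from 0 to 4 using ∫_0^4 c·x^n dx = c·4^(n+1)/(n+1):
  ∫_0^4 u(x)^2 dx = ∫_0^4 (9*x^8 + 12*x^7 - 8*x^6 - 20*x^5 - 22*x^4 - 4*x^3 + 16*x^2 + 12*x + 9) dx. Term by term:
    ∫_0^4 9*x^8 dx = 262144;  ∫_0^4 12*x^7 dx = 98304;  ∫_0^4 -8*x^6 dx = -131072/7;
    ∫_0^4 -20*x^5 dx = -40960/3;  ∫_0^4 -22*x^4 dx = -22528/5;  ∫_0^4 -4*x^3 dx = -256;
    ∫_0^4 16*x^2 dx = 1024/3;  ∫_0^4 12*x dx = 96;  ∫_0^4 9 dx = 36.
  Sum: 262144 + 98304 − 131072/7 − 40960/3 − 22528/5 − 256 + 1024/3 + 96 + 36 = 11332364/35.
  ∫_0^4 u'(x)^2 dx = ∫_0^4 (144*x^6 + 144*x^5 - 60*x^4 - 96*x^3 - 8*x^2 + 16*x + 4) dx. Term by term:
    ∫_0^4 144*x^6 dx = 2359296/7;  ∫_0^4 144*x^5 dx = 98304;  ∫_0^4 -60*x^4 dx = -12288;
    ∫_0^4 -96*x^3 dx = -6144;  ∫_0^4 -8*x^2 dx = -512/3;  ∫_0^4 16*x dx = 128;
    ∫_0^4 4 dx = 16.
  Sum: 2359296/7 + 98304 − 12288 − 6144 − 512/3 + 128 + 16 = 8754640/21.
Adding: ||u||_{H^1}^2 = 11332364/35 + 8754640/21 = 77770292/105.


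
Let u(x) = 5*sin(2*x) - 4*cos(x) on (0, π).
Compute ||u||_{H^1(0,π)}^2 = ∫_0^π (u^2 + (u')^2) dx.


||u||_{H^1(0,π)}^2 = -320/3 + 157*π/2

u'(x) = 4*sin(x) + 10*cos(2*x).
Expand u² and (u')² and integrate term by term on (0, π), using: for integers n ≥ 1, ∫_0^π sin²(nx) dx = ∫_0^π cos²(nx) dx = π/2; for n ≠ n', ∫_0^π sin(nx)sin(n'x) dx = ∫_0^π cos(nx)cos(n'x) dx = 0; and by product-to-sum, ∫_0^π sin(nx)cos(n'x) dx = ½∫_0^π [sin((n+n')x) + sin((n−n')x)] dx, which is 0 when n+n' is even and 2n/(n²−n'²) when n+n' is odd (it need not vanish on (0, π)).
  u² squared terms: (-4)²·∫cos(x)² dx = 16·π/2 = 8*π;  (5)²·∫sin(2x)² dx = 25·π/2 = 25*π/2.
  u² cross terms: 2·(-4)·(5)·∫cos(x)·sin(2x) dx = -40·(4/3) = -160/3.
  So ∫_0^π u² dx = 8*π + 25*π/2 − 160/3 = -160/3 + 41*π/2.
  (u')² squared terms: (4)²·∫sin(x)² dx = 16·π/2 = 8*π;  (10)²·∫cos(2x)² dx = 100·π/2 = 50*π.
  (u')² cross terms: 2·(4)·(10)·∫sin(x)·cos(2x) dx = 80·(-2/3) = -160/3.
  So ∫_0^π (u')² dx = 8*π + 50*π − 160/3 = -160/3 + 58*π.
||u||_{H^1}^2 = (-160/3 + 41*π/2) + (-160/3 + 58*π) = -320/3 + 157*π/2.


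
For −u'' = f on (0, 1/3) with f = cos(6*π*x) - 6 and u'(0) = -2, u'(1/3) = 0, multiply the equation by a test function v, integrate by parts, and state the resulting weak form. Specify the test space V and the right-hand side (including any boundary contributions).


V = H^1(0, 1/3) (v unrestricted at boundary; u is determined up to an additive constant); weak form: ∫_0^1/3 u'v' dx = ∫_0^1/3 (cos(6*π*x) - 6) v dx + 2·v(0) for all v ∈ V.

Multiply both sides by a test function v and integrate from 0 to 1/3:
  ∫_0^1/3 −u''(x) v(x) dx = ∫_0^1/3 f(x) v(x) dx.
Integrate the LHS by parts once:
  ∫_0^1/3 −u'' v dx = −[u'(x) v(x)]_0^1/3 + ∫_0^1/3 u'(x) v'(x) dx.
Thus ∫_0^1/3 u'(x) v'(x) dx = ∫_0^1/3 f(x) v(x) dx + [u'(x) v(x)]_0^1/3.
Choose V so that boundary terms are either known or forced to vanish.
u has inhomogeneous Neumann u'(0) = -2, u'(1/3) = 0. [u' v]_0^1/3 = (0)·v(1/3) − (-2)·v(0) = 2·v(0). Take V = H^1(0, 1/3); boundary term becomes part of RHS.
Weak formulation: find u (satisfying any essential BC) such that ∫_0^1/3 u'(x) v'(x) dx = ∫_0^1/3 f v dx + 2·v(0) for all v ∈ V (Neumann data are natural BCs: they enter the RHS as boundary terms).
Substituting f(x) = cos(6*π*x) - 6, the right-hand side is ∫_0^1/3 (cos(6*π*x) - 6) v dx + 2·v(0).
Compatibility check (pure Neumann): taking v ≡ 1 ∈ V gives 0 = ∫_0^1/3 f dx + (0) − (-2), i.e. ∫_0^1/3 f dx must equal u'(0) − u'(1/3) = -2. Indeed ∫_0^1/3 (cos(6*π*x) - 6) dx = -2, so the data are compatible. The solution is then unique only up to an additive constant (fix it e.g. by requiring ∫_0^1/3 u dx = 0).


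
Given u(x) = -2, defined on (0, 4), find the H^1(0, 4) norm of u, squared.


||u||_{H^1}^2 = 16

The H^1 norm (squared) on an interval (0, L) is
  ||u||_{H^1}^2 = ∫_0^L u(x)^2 dx + ∫_0^L u'(x)^2 dx.
Compute u'(x) = 0.
Then u(x)^2 = 4 and u'(x)^2 = 0.
Integrate each monomial from 0 to 4 using ∫_0^4 c·x^n dx = c·4^(n+1)/(n+1):
  ∫_0^4 u(x)^2 dx = ∫_0^4 (4) dx. Term by term:
    ∫_0^4 4 dx = 16.
  ∫_0^4 u'(x)^2 dx = ∫_0^4 (0) dx. Term by term:
    ∫_0^4 0 dx = 0.
Adding: ||u||_{H^1}^2 = 16 + 0 = 16.


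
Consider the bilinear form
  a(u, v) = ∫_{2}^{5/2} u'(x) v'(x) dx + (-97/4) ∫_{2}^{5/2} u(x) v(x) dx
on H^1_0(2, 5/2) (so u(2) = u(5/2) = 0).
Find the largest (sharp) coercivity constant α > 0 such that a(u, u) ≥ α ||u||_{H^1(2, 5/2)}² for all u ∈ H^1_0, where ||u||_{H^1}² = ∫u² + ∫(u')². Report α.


α = (-97 + 16*π^2)/(4*(1 + 4*π^2))

Coercivity of a(·,·) on H^1_0(2, 5/2) means a(u, u) ≥ α ||u||_{H^1}² for every u ∈ H^1_0.
The interval has length L = 1/2, and Poincaré/coercivity depend only on L. Here a(u, u) = ∫(u')² + (-97/4)·∫u².
Here c = -97/4 < 0 with |c| < (π/L)² = 4*π^2, so coercivity still holds. The condition a(u,u) ≥ α||u||_{H^1}² reads (1−α)∫(u')² ≥ (α−c)∫u². Any admissible α is ≤ 1 (rapidly oscillating u have ∫u²/∫(u')² → 0), and α = 1 would force 0 ≥ (1−c)∫u², impossible since c < 1; so 1−α > 0. By the sharp Poincaré inequality on H^1_0 of an interval of length L, ∫(u')² ≥ (π/L)²∫u² with equality for the first sine mode sin(π(x−x₀)/L) (x₀ the left endpoint), so the inequality holds for all u iff (1−α)(π/L)² ≥ α − c, i.e. α ≤ ((π/L)² + c)/((π/L)² + 1) = (1 + c(L/π)²)/(1 + (L/π)²). (Direct route, valid since c ≤ 0: Poincaré gives c∫u² ≥ c(L/π)²∫(u')², so a(u,u) ≥ (1 + c(L/π)²)∫(u')², while ||u||_{H^1}² ≤ (1 + (L/π)²)∫(u')²; dividing yields the same α.) With (π/L)² = 4*π^2 and c = -97/4, the largest admissible constant is α = ((π/L)² + c)/((π/L)² + 1).
Simplifying, α = (-97 + 16*π^2)/(4*(1 + 4*π^2)).


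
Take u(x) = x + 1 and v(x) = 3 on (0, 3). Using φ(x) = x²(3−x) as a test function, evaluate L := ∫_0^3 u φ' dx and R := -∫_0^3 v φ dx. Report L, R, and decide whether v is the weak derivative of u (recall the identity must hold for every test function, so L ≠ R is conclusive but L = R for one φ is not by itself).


LHS = -27/4, RHS = -81/4. No, v is not the weak derivative of u.

u(x) = x + 1, classical derivative u'(x) = 1.
φ(x) = x²(3−x), so φ'(x) = 3*x*(2 - x).
Note φ(0) = φ(3) = 0, so the boundary term u·φ vanishes.
LHS = ∫_0^3 u(x) φ'(x) dx = ∫_0^3 (-3*x^3 + 3*x^2 + 6*x) dx. Term by term:
  ∫_0^3 -3*x^3 dx = -243/4;  ∫_0^3 3*x^2 dx = 27;  ∫_0^3 6*x dx = 27.
Sum: -243/4 + 27 + 27 = -27/4.
So LHS = -27/4.
∫_0^3 v(x) φ(x) dx = ∫_0^3 (-3*x^3 + 9*x^2) dx. Term by term:
  ∫_0^3 -3*x^3 dx = -243/4;  ∫_0^3 9*x^2 dx = 81.
Sum: -243/4 + 81 = 81/4.
So RHS = -∫_0^3 v(x) φ(x) dx = -81/4.
LHS − RHS = 27/2 ≠ 0, so the identity fails.
(For a valid weak derivative the identity must hold for EVERY test function, in particular this one. The failure shows v is NOT the weak derivative of u.)
Correct weak derivative would be u'(x) = 1.


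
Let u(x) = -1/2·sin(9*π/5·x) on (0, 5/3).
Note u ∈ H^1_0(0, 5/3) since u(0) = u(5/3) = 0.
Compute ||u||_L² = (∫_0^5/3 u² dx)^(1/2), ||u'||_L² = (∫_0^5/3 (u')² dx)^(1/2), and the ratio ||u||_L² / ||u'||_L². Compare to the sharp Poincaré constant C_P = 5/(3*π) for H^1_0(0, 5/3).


||u||_L² / ||u'||_L² = 5/(9*π) < C_P = 5/(3*π).

u(x) = -1/2·sin(9*π/5·x), so u'(x) = -9*π*cos(9*π*x/5)/10.
Writing u(x) = A·sin(kπx/L) with A = -1/2 and k = 3, use ∫_0^L sin²(kπx/L) dx = L/2 and ∫_0^L cos²(kπx/L) dx = L/2.
u² = 1/4·sin²(9*π/5·x) and (u')² = 81*π^2/100·cos²(9*π/5·x), and each of sin², cos² integrates to L/2 = 5/6 over (0, 5/3).
∫_0^5/3 u² dx = 5/24, so ||u||_L² = sqrt(30)/12.
∫_0^5/3 (u')² dx = 27*π^2/40, so ||u'||_L² = 3*sqrt(30)*π/20.
Ratio ||u||_L² / ||u'||_L² = 5/(9*π).
Sharp Poincaré constant on H^1_0(0, 5/3) is C_P = L/π = 5/(3*π), achieved by sin(3*π/5·x).
This is the k = 3 harmonic; the ratio L/(kπ) is strictly less than C_P = L/π, consistent with the sharp inequality ||u||_L² ≤ C_P ||u'||_L².


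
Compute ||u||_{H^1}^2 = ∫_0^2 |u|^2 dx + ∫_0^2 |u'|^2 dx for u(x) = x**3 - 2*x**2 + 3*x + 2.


||u||_{H^1}^2 = 6778/105

The H^1 norm (squared) on an interval (0, L) is
  ||u||_{H^1}^2 = ∫_0^L u(x)^2 dx + ∫_0^L u'(x)^2 dx.
Compute u'(x) = 3*x**2 - 4*x + 3.
Then u(x)^2 = x**6 - 4*x**5 + 10*x**4 - 8*x**3 + x**2 + 12*x + 4 and u'(x)^2 = 9*x**4 - 24*x**3 + 34*x**2 - 24*x + 9.
Integrate each monomial from 0 to 2 using ∫_0^2 c·x^n dx = c·2^(n+1)/(n+1):
  ∫_0^2 u(x)^2 dx = ∫_0^2 (x^6 - 4*x^5 + 10*x^4 - 8*x^3 + x^2 + 12*x + 4) dx. Term by term:
    ∫_0^2 x^6 dx = 128/7;  ∫_0^2 -4*x^5 dx = -128/3;  ∫_0^2 10*x^4 dx = 64;
    ∫_0^2 -8*x^3 dx = -32;  ∫_0^2 x^2 dx = 8/3;  ∫_0^2 12*x dx = 24;
    ∫_0^2 4 dx = 8.
  Sum: 128/7 − 128/3 + 64 − 32 + 8/3 + 24 + 8 = 296/7.
  ∫_0^2 u'(x)^2 dx = ∫_0^2 (9*x^4 - 24*x^3 + 34*x^2 - 24*x + 9) dx. Term by term:
    ∫_0^2 9*x^4 dx = 288/5;  ∫_0^2 -24*x^3 dx = -96;  ∫_0^2 34*x^2 dx = 272/3;
    ∫_0^2 -24*x dx = -48;  ∫_0^2 9 dx = 18.
  Sum: 288/5 − 96 + 272/3 − 48 + 18 = 334/15.
Adding: ||u||_{H^1}^2 = 296/7 + 334/15 = 6778/105.


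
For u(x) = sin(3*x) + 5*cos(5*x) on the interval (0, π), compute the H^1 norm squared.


||u||_{H^1(0,π)}^2 = 330*π

u'(x) = -25*sin(5*x) + 3*cos(3*x).
Expand u² and (u')² and integrate term by term on (0, π), using: for integers n ≥ 1, ∫_0^π sin²(nx) dx = ∫_0^π cos²(nx) dx = π/2; for n ≠ n', ∫_0^π sin(nx)sin(n'x) dx = ∫_0^π cos(nx)cos(n'x) dx = 0; and by product-to-sum, ∫_0^π sin(nx)cos(n'x) dx = ½∫_0^π [sin((n+n')x) + sin((n−n')x)] dx, which is 0 when n+n' is even and 2n/(n²−n'²) when n+n' is odd (it need not vanish on (0, π)).
  u² squared terms: (5)²·∫cos(5x)² dx = 25·π/2 = 25*π/2;  (1)²·∫sin(3x)² dx = 1·π/2 = π/2.
  u² cross terms: 2·(5)·(1)·∫cos(5x)·sin(3x) dx = 10·(0) = 0.
  So ∫_0^π u² dx = 25*π/2 + π/2 + 0 = 13*π.
  (u')² squared terms: (-25)²·∫sin(5x)² dx = 625·π/2 = 625*π/2;  (3)²·∫cos(3x)² dx = 9·π/2 = 9*π/2.
  (u')² cross terms: 2·(-25)·(3)·∫sin(5x)·cos(3x) dx = -150·(0) = 0.
  So ∫_0^π (u')² dx = 625*π/2 + 9*π/2 + 0 = 317*π.
||u||_{H^1}^2 = (13*π) + (317*π) = 330*π.


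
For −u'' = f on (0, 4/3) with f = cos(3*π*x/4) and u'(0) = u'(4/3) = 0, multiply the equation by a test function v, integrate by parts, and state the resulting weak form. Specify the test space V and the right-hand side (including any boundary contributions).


V = H^1(0, 4/3) (no boundary constraint on v; u is determined up to an additive constant); weak form: ∫_0^4/3 u'v' dx = ∫_0^4/3 (cos(3*π*x/4)) v dx for all v ∈ V.

Multiply both sides by a test function v and integrate from 0 to 4/3:
  ∫_0^4/3 −u''(x) v(x) dx = ∫_0^4/3 f(x) v(x) dx.
Integrate the LHS by parts once:
  ∫_0^4/3 −u'' v dx = −[u'(x) v(x)]_0^4/3 + ∫_0^4/3 u'(x) v'(x) dx.
Thus ∫_0^4/3 u'(x) v'(x) dx = ∫_0^4/3 f(x) v(x) dx + [u'(x) v(x)]_0^4/3.
Choose V so that boundary terms are either known or forced to vanish.
u has homogeneous Neumann: u'(0) = u'(4/3) = 0. So [u' v]_0^4/3 = 0·v(4/3) − 0·v(0) = 0 for any v; take V = H^1(0, 4/3).
Weak formulation: find u (satisfying any essential BC) such that ∫_0^4/3 u'(x) v'(x) dx = ∫_0^4/3 f v dx for all v ∈ V (homogeneous Neumann, so boundary terms vanish).
Substituting f(x) = cos(3*π*x/4), the right-hand side is ∫_0^4/3 (cos(3*π*x/4)) v dx.
Compatibility check (pure Neumann): taking v ≡ 1 ∈ V gives 0 = ∫_0^4/3 f dx + (0) − (0), i.e. ∫_0^4/3 f dx must equal u'(0) − u'(4/3) = 0. Indeed ∫_0^4/3 (cos(3*π*x/4)) dx = 0, so the data are compatible. The solution is then unique only up to an additive constant (fix it e.g. by requiring ∫_0^4/3 u dx = 0).


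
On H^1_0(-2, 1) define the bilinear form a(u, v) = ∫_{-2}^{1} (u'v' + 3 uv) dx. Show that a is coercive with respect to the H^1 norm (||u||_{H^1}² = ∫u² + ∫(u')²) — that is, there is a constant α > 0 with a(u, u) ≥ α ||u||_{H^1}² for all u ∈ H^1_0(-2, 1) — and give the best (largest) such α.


α = 1

Coercivity of a(·,·) on H^1_0(-2, 1) means a(u, u) ≥ α ||u||_{H^1}² for every u ∈ H^1_0.
The interval has length L = 3, and Poincaré/coercivity depend only on L. Here a(u, u) = ∫(u')² + (3)·∫u².
Here c = 3 ≥ 1, so a(u,u) = ∫(u')² + c∫u² ≥ ∫(u')² + ∫u² = ||u||_{H^1}², i.e. α = 1 works. No larger α is possible: a(u,u) ≥ α||u||_{H^1}² means (1−α)∫(u')² ≥ (α−c)∫u², and for the modes u_n = sin(nπ(x−x₀)/L) (x₀ the left endpoint) one has ∫u_n²/∫(u_n')² = (L/(nπ))² → 0, so a(u_n,u_n)/||u_n||_{H^1}² → 1. Hence the optimal constant is α = 1.
Therefore α = 1.


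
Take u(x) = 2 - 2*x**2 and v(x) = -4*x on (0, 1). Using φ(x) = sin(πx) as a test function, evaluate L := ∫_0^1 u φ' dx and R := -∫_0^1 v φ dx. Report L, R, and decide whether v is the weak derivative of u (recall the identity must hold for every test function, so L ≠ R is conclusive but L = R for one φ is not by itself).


LHS = 4/π, RHS = 4/π. Yes, v = u' weakly.

u(x) = 2 - 2*x**2, classical derivative u'(x) = -4*x.
φ(x) = sin(πx), so φ'(x) = π*cos(π*x).
Note φ(0) = φ(1) = 0, so the boundary term u·φ vanishes.
LHS = ∫_0^1 u(x) φ'(x) dx = ∫_0^1 (-2*π*x^2*cos(π*x) + 2*π*cos(π*x)) dx. Term by term:
  ∫_0^1 2*π*cos(π*x) dx = 0;  ∫_0^1 -2*π*x^2*cos(π*x) dx = 4/π.
Sum: 0 + 4/π = 4/π.
So LHS = 4/π.
∫_0^1 v(x) φ(x) dx = ∫_0^1 (-4*x*sin(π*x)) dx. Term by term:
  ∫_0^1 -4*x*sin(π*x) dx = -4/π.
So RHS = -∫_0^1 v(x) φ(x) dx = 4/π.
LHS = RHS, so the identity holds for this test φ.
Moreover u is smooth here and v(x) = u'(x) = -4*x pointwise, so the identity holds for every test function. Hence v is the weak derivative of u.


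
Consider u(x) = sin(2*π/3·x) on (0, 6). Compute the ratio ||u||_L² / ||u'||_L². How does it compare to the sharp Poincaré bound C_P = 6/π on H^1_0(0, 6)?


||u||_L² / ||u'||_L² = 3/(2*π) < C_P = 6/π.

u(x) = sin(2*π/3·x), so u'(x) = 2*π*cos(2*π*x/3)/3.
Writing u(x) = A·sin(kπx/L) with A = 1 and k = 4, use ∫_0^L sin²(kπx/L) dx = L/2 and ∫_0^L cos²(kπx/L) dx = L/2.
u² = 1·sin²(2*π/3·x) and (u')² = 4*π^2/9·cos²(2*π/3·x), and each of sin², cos² integrates to L/2 = 3 over (0, 6).
∫_0^6 u² dx = 3, so ||u||_L² = sqrt(3).
∫_0^6 (u')² dx = 4*π^2/3, so ||u'||_L² = 2*sqrt(3)*π/3.
Ratio ||u||_L² / ||u'||_L² = 3/(2*π).
Sharp Poincaré constant on H^1_0(0, 6) is C_P = L/π = 6/π, achieved by sin(π/6·x).
This is the k = 4 harmonic; the ratio L/(kπ) is strictly less than C_P = L/π, consistent with the sharp inequality ||u||_L² ≤ C_P ||u'||_L².


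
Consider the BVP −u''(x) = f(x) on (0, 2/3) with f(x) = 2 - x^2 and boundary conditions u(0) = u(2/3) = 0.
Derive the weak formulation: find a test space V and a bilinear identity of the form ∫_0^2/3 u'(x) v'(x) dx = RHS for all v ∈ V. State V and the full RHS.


V = H^1_0(0, 2/3) (so v(0) = v(2/3) = 0); weak form: ∫_0^2/3 u'v' dx = ∫_0^2/3 (2 - x^2) v dx for all v ∈ V.

Multiply both sides by a test function v and integrate from 0 to 2/3:
  ∫_0^2/3 −u''(x) v(x) dx = ∫_0^2/3 f(x) v(x) dx.
Integrate the LHS by parts once:
  ∫_0^2/3 −u'' v dx = −[u'(x) v(x)]_0^2/3 + ∫_0^2/3 u'(x) v'(x) dx.
Thus ∫_0^2/3 u'(x) v'(x) dx = ∫_0^2/3 f(x) v(x) dx + [u'(x) v(x)]_0^2/3.
Choose V so that boundary terms are either known or forced to vanish.
u is Dirichlet: u(0) = u(2/3) = 0. Let V = H^1_0(0, 2/3); then v(0) = v(2/3) = 0, and [u' v]_0^2/3 = 0.
Weak formulation: find u (satisfying any essential BC) such that ∫_0^2/3 u'(x) v'(x) dx = ∫_0^2/3 f v dx for all v ∈ V.
Substituting f(x) = 2 - x^2, the right-hand side is ∫_0^2/3 (2 - x^2) v dx.
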